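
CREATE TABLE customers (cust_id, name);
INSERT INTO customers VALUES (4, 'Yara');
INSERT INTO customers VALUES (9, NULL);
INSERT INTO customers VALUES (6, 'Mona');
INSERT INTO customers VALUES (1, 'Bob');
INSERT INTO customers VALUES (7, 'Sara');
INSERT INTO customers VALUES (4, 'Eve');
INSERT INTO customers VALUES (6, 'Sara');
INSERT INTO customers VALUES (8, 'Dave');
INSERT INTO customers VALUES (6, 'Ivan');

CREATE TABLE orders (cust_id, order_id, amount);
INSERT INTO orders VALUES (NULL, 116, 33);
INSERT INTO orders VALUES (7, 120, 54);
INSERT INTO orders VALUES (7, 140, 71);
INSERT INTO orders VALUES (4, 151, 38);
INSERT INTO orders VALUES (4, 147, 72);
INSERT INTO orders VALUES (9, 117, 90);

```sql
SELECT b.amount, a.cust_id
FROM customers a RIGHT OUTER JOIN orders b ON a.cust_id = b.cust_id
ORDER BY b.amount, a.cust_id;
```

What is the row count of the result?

RIGHT JOIN keeps every row from `orders`; unmatched rows get NULL for `customers`'s columns.
Matching on a.cust_id = b.cust_id. A NULL in a compared column never satisfies the condition.
- a[0] cust_id=4 → 2 match(es) in b → 2 row(s).
- a[1] cust_id=9 → 1 match(es) in b → 1 row(s).
- a[2] cust_id=6 → no match.
- a[3] cust_id=1 → no match.
- a[4] cust_id=7 → 2 match(es) in b → 2 row(s).
- a[5] cust_id=4 → 2 match(es) in b → 2 row(s).
- a[6] cust_id=6 → no match.
- a[7] cust_id=8 → no match.
- a[8] cust_id=6 → no match.
- 1 row(s) from b found no a partner → padded with NULL.
Total: 7 matched + 1 padded = 8 rows.

8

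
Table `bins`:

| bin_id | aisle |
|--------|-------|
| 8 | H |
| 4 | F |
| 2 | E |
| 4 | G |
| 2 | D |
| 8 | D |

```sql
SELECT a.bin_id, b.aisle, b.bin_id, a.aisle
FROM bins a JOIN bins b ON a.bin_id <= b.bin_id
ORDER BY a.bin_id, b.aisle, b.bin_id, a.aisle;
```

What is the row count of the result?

24

INNER JOIN keeps only pairs where the ON condition holds.
Matching on a.bin_id <= b.bin_id.
Matched pairs: 24.
Total: 24 rows.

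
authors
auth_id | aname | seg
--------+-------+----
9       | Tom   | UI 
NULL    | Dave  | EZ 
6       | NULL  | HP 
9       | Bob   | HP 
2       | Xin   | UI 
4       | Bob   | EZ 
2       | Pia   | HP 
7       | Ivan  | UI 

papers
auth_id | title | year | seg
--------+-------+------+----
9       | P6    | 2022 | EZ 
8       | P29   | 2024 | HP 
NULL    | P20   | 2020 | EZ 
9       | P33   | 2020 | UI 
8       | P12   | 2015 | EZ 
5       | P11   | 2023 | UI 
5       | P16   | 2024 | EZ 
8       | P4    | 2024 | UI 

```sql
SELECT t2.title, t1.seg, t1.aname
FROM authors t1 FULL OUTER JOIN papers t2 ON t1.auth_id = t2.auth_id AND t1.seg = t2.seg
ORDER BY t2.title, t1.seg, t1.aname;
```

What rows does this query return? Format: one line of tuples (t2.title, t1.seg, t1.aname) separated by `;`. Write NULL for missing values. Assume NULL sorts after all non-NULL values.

(P11, NULL, NULL); (P12, NULL, NULL); (P16, NULL, NULL); (P20, NULL, NULL); (P29, NULL, NULL); (P33, UI, Tom); (P4, NULL, NULL); (P6, NULL, NULL); (NULL, EZ, Bob); (NULL, EZ, Dave); (NULL, HP, Bob); (NULL, HP, Pia); (NULL, HP, NULL); (NULL, UI, Ivan); (NULL, UI, Xin)

FULL OUTER JOIN keeps every row from both sides; unmatched rows get NULL for the other side's columns.
Matching on t1.auth_id = t2.auth_id AND t1.seg = t2.seg. A NULL in a compared column never satisfies the condition.
- auth_id=9, seg=UI: 1 matching t2 row(s), so 1 row(s) emitted.
- auth_id=NULL, seg=EZ: no t2 row matches, row kept with t2 columns NULL.
- auth_id=6, seg=HP: no t2 row matches, row kept with t2 columns NULL.
- auth_id=9, seg=HP: no t2 row matches, row kept with t2 columns NULL.
- auth_id=2, seg=UI: no t2 row matches, row kept with t2 columns NULL.
- auth_id=4, seg=EZ: no t2 row matches, row kept with t2 columns NULL.
- auth_id=2, seg=HP: no t2 row matches, row kept with t2 columns NULL.
- auth_id=7, seg=UI: no t2 row matches, row kept with t2 columns NULL.
- 7 t2 row(s) had no t1 match → kept, t1 columns NULL.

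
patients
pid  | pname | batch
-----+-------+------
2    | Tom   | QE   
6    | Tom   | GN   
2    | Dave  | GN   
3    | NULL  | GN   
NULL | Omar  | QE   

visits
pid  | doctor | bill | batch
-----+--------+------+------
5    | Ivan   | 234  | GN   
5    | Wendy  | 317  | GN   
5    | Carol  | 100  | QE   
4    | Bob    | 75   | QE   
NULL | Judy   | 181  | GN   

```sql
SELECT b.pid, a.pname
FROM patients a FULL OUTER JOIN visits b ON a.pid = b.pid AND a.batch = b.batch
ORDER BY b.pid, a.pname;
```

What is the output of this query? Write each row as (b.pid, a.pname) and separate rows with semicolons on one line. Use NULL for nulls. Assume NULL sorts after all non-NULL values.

(4, NULL); (5, NULL); (5, NULL); (5, NULL); (NULL, Dave); (NULL, Omar); (NULL, Tom); (NULL, Tom); (NULL, NULL); (NULL, NULL)

FULL OUTER JOIN keeps every row from both sides; unmatched rows get NULL for the other side's columns.
Matching on a.pid = b.pid AND a.batch = b.batch. A NULL in a compared column never satisfies the condition.
- a[0] pid=2, batch=QE → no match; kept with NULLs on the b side.
- a[1] pid=6, batch=GN → no match; kept with NULLs on the b side.
- a[2] pid=2, batch=GN → no match; kept with NULLs on the b side.
- a[3] pid=3, batch=GN → no match; kept with NULLs on the b side.
- a[4] pid=NULL, batch=QE → no match; kept with NULLs on the b side.
- plus 5 unmatched b row(s), each kept with NULL a columns.
After projecting and ordering:
b.pid | a.pname
4 | NULL
5 | NULL
5 | NULL
5 | NULL
NULL | Dave
NULL | Omar
NULL | Tom
NULL | Tom
NULL | NULL
NULL | NULL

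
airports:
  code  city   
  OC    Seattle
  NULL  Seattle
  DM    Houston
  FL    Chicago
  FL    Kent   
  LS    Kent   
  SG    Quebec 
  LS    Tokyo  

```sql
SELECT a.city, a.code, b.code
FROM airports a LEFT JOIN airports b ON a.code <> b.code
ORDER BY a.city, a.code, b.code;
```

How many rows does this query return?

LEFT JOIN keeps every row from `airports a`; unmatched rows get NULL for `airports b`'s columns.
Matching on a.code <> b.code. A NULL in a compared column never satisfies the condition.
- a (code=OC) pairs with 6 row(s) of b.
- a (code=NULL) has no partner → padded with NULL.
- a (code=DM) pairs with 6 row(s) of b.
- a (code=FL) pairs with 5 row(s) of b.
- a (code=FL) pairs with 5 row(s) of b.
- a (code=LS) pairs with 5 row(s) of b.
- a (code=SG) pairs with 6 row(s) of b.
- a (code=LS) pairs with 5 row(s) of b.
Total: 38 matched + 1 padded = 39 rows.

39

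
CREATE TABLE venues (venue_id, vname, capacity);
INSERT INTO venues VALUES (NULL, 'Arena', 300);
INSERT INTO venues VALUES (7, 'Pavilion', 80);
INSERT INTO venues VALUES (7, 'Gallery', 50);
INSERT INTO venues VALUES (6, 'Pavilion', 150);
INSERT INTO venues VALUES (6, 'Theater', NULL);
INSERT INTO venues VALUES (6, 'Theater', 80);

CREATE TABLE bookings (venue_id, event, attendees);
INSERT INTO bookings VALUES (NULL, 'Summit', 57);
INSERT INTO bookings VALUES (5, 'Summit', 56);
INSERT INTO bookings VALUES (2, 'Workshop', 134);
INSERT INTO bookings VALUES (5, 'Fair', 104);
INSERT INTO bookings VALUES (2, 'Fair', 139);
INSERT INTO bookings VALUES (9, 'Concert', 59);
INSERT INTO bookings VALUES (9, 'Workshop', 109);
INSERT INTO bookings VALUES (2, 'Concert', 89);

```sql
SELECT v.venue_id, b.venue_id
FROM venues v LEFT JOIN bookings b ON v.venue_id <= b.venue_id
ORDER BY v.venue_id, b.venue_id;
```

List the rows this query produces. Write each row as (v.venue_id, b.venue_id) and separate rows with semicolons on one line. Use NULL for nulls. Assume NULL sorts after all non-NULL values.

(6, 9); (6, 9); (6, 9); (6, 9); (6, 9); (6, 9); (7, 9); (7, 9); (7, 9); (7, 9); (NULL, NULL)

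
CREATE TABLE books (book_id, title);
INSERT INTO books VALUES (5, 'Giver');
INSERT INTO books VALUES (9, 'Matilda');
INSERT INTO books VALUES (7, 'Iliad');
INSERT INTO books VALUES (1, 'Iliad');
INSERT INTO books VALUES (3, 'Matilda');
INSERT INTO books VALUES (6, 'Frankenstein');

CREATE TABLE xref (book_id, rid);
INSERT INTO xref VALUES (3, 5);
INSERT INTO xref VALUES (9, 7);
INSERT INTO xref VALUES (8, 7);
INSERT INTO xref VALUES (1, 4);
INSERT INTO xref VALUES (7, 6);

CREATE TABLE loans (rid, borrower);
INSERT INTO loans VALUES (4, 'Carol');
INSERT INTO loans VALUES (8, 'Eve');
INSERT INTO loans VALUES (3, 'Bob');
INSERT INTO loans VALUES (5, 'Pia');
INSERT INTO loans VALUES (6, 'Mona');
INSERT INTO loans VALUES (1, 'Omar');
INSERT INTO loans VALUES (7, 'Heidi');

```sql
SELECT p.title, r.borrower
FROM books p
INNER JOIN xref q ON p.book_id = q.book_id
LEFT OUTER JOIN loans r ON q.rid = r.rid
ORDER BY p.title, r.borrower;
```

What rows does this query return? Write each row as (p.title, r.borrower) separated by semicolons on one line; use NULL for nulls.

(Iliad, Carol); (Iliad, Mona); (Matilda, Heidi); (Matilda, Pia)

Evaluate left to right. First `books p INNER JOIN xref q` on book_id: 4 row(s).
Then LEFT JOIN `loans r` on rid: each of those 4 rows is kept; rows whose q.rid has no match in r get NULL for r's columns.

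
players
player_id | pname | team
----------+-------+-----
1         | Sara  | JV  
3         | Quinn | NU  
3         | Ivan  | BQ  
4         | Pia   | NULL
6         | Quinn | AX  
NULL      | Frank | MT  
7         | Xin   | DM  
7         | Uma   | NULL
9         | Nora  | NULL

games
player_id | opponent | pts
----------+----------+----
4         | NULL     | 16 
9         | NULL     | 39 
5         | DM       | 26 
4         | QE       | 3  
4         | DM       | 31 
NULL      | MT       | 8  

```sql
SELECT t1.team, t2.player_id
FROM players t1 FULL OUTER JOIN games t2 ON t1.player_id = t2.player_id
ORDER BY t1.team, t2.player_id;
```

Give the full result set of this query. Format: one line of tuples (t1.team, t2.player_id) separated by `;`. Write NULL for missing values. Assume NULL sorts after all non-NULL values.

FULL OUTER JOIN keeps every row from both sides; unmatched rows get NULL for the other side's columns.
Matching on t1.player_id = t2.player_id. A NULL in a compared column never satisfies the condition.
- t1 row (player_id=1): no match → kept, t2 columns NULL.
- t1 row (player_id=3): no match → kept, t2 columns NULL.
- t1 row (player_id=3): no match → kept, t2 columns NULL.
- t1 row (player_id=4): matches 3 t2 row(s) → 3 output row(s).
- t1 row (player_id=6): no match → kept, t2 columns NULL.
- t1 row (player_id=NULL): no match → kept, t2 columns NULL.
- t1 row (player_id=7): no match → kept, t2 columns NULL.
- t1 row (player_id=7): no match → kept, t2 columns NULL.
- t1 row (player_id=9): matches 1 t2 row(s) → 1 output row(s).
- plus 2 unmatched t2 row(s), each kept with NULL t1 columns.

(AX, NULL); (BQ, NULL); (DM, NULL); (JV, NULL); (MT, NULL); (NU, NULL); (NULL, 4); (NULL, 4); (NULL, 4); (NULL, 5); (NULL, 9); (NULL, NULL); (NULL, NULL)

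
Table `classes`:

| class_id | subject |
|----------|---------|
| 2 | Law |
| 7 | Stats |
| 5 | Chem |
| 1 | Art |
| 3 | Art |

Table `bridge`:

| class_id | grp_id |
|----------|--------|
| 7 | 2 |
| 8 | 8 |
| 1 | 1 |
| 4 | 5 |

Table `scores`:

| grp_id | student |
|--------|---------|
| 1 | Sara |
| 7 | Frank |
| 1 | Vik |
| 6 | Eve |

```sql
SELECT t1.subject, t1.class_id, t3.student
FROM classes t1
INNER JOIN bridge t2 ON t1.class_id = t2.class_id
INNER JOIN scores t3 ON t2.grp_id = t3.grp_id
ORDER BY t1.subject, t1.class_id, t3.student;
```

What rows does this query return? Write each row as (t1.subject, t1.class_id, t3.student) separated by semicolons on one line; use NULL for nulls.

(Art, 1, Sara); (Art, 1, Vik)

Step 1 — t1 INNER JOIN t2 on class_id → 2 row(s).
Then INNER JOIN `scores t3` on grp_id: keep only rows whose t2.grp_id appears in t3.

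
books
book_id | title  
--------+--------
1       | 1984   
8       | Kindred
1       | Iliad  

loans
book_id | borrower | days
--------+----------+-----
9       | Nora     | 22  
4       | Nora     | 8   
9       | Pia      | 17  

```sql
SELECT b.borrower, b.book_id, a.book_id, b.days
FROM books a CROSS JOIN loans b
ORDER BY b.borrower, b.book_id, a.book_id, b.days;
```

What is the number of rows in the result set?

9

CROSS JOIN pairs every row of `books` with every row of `loans`: 3 × 3 = 9 rows.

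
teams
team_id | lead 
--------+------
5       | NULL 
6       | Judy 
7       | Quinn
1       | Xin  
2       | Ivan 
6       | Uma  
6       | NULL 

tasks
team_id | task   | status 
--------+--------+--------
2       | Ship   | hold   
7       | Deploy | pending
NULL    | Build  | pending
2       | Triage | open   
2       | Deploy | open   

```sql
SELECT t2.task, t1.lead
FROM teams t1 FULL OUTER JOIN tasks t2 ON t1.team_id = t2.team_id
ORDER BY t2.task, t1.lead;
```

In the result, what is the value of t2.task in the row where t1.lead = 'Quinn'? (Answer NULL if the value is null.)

Deploy

FULL OUTER JOIN keeps every row from both sides; unmatched rows get NULL for the other side's columns.
Matching on t1.team_id = t2.team_id. A NULL in a compared column never satisfies the condition.
- t1 (team_id=5) has no partner → padded with NULL.
- t1 (team_id=6) has no partner → padded with NULL.
- t1 (team_id=7) pairs with 1 row(s) of t2.
- t1 (team_id=1) has no partner → padded with NULL.
- t1 (team_id=2) pairs with 3 row(s) of t2.
- t1 (team_id=6) has no partner → padded with NULL.
- t1 (team_id=6) has no partner → padded with NULL.
- 1 row(s) from t2 found no t1 partner → padded with NULL.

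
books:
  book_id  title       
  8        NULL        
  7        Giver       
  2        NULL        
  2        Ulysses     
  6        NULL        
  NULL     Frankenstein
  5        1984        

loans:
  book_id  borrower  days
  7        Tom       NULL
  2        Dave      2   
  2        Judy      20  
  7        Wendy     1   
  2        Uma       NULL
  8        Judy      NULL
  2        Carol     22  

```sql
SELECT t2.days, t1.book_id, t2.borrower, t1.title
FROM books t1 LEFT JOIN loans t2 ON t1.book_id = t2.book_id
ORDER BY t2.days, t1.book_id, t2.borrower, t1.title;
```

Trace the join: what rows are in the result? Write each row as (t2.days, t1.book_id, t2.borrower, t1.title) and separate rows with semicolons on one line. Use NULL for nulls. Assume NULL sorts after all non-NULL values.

LEFT JOIN keeps every row from `books`; unmatched rows get NULL for `loans`'s columns.
Matching on t1.book_id = t2.book_id. A NULL in a compared column never satisfies the condition.
- t1 (book_id=8) pairs with 1 row(s) of t2.
- t1 (book_id=7) pairs with 2 row(s) of t2.
- t1 (book_id=2) pairs with 4 row(s) of t2.
- t1 (book_id=2) pairs with 4 row(s) of t2.
- t1 (book_id=6) has no partner → padded with NULL.
- t1 (book_id=NULL) has no partner → padded with NULL.
- t1 (book_id=5) has no partner → padded with NULL.

(1, 7, Wendy, Giver); (2, 2, Dave, Ulysses); (2, 2, Dave, NULL); (20, 2, Judy, Ulysses); (20, 2, Judy, NULL); (22, 2, Carol, Ulysses); (22, 2, Carol, NULL); (NULL, 2, Uma, Ulysses); (NULL, 2, Uma, NULL); (NULL, 5, NULL, 1984); (NULL, 6, NULL, NULL); (NULL, 7, Tom, Giver); (NULL, 8, Judy, NULL); (NULL, NULL, NULL, Frankenstein)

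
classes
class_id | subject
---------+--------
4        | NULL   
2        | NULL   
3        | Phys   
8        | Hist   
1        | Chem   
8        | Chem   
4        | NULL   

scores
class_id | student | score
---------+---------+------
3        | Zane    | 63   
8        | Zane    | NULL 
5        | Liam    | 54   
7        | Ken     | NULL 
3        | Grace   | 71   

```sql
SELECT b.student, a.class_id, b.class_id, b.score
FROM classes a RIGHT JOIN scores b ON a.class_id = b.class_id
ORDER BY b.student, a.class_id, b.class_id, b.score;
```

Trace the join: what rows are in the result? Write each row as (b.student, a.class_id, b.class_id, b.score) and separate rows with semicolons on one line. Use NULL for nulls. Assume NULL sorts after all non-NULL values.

(Grace, 3, 3, 71); (Ken, NULL, 7, NULL); (Liam, NULL, 5, 54); (Zane, 3, 3, 63); (Zane, 8, 8, NULL); (Zane, 8, 8, NULL)

RIGHT JOIN keeps every row from `scores`; unmatched rows get NULL for `classes`'s columns.
Matching on a.class_id = b.class_id.
- a row (class_id=4): no match.
- a row (class_id=2): no match.
- a row (class_id=3): matches 2 b row(s) → 2 output row(s).
- a row (class_id=8): matches 1 b row(s) → 1 output row(s).
- a row (class_id=1): no match.
- a row (class_id=8): matches 1 b row(s) → 1 output row(s).
- a row (class_id=4): no match.
- plus 2 unmatched b row(s), each kept with NULL a columns.
After projecting and ordering:
b.student | a.class_id | b.class_id | b.score
Grace | 3 | 3 | 71
Ken | NULL | 7 | NULL
Liam | NULL | 5 | 54
Zane | 3 | 3 | 63
Zane | 8 | 8 | NULL
Zane | 8 | 8 | NULL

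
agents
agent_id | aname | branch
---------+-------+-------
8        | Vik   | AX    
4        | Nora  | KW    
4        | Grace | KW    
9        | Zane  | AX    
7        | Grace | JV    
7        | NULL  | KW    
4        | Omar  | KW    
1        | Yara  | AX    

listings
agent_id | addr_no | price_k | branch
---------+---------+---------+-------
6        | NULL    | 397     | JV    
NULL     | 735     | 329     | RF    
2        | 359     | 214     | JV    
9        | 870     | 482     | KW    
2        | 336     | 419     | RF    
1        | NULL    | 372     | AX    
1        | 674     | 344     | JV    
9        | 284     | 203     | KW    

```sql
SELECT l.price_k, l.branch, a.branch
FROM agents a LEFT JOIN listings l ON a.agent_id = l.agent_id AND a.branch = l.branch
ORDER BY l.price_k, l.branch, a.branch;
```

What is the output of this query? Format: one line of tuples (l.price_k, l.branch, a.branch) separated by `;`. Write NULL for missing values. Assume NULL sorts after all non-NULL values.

(372, AX, AX); (NULL, NULL, AX); (NULL, NULL, AX); (NULL, NULL, JV); (NULL, NULL, KW); (NULL, NULL, KW); (NULL, NULL, KW); (NULL, NULL, KW)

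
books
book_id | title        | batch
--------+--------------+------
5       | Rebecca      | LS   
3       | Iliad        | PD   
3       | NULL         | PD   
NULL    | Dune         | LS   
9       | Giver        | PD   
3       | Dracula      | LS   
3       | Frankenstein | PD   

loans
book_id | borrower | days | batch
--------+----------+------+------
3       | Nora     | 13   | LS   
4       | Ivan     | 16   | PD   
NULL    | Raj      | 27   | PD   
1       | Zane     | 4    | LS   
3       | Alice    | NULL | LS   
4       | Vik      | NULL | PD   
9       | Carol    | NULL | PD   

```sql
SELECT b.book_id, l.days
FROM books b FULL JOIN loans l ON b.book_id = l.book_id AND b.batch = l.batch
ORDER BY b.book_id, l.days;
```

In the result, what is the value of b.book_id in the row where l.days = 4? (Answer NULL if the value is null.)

FULL OUTER JOIN keeps every row from both sides; unmatched rows get NULL for the other side's columns.
Matching on b.book_id = l.book_id AND b.batch = l.batch. A NULL in a compared column never satisfies the condition.
Matched pairs: 3; unmatched b rows kept: 5; unmatched l rows kept: 4.

NULL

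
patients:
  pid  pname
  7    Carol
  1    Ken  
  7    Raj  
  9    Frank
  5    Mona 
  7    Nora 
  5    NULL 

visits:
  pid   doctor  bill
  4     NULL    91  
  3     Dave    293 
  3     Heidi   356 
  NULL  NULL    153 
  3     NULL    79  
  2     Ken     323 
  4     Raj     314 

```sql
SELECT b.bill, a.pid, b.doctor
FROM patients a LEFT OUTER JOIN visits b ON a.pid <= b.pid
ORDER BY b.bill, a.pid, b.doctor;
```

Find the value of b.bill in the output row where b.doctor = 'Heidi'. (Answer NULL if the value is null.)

LEFT JOIN keeps every row from `patients`; unmatched rows get NULL for `visits`'s columns.
Matching on a.pid <= b.pid. A NULL in a compared column never satisfies the condition.
Matched pairs: 6; unmatched a rows kept: 6.

356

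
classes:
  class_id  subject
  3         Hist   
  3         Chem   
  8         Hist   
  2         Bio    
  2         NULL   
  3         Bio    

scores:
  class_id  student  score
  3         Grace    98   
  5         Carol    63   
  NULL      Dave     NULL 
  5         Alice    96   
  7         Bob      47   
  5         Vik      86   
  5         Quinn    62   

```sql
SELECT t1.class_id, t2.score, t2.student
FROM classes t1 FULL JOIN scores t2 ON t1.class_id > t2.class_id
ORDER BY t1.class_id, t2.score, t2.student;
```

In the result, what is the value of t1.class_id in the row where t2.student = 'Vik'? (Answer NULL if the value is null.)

FULL OUTER JOIN keeps every row from both sides; unmatched rows get NULL for the other side's columns.
Matching on t1.class_id > t2.class_id. A NULL in a compared column never satisfies the condition.
- t1[0] class_id=3 → no match; kept with NULLs on the t2 side.
- t1[1] class_id=3 → no match; kept with NULLs on the t2 side.
- t1[2] class_id=8 → 6 match(es) in t2 → 6 row(s).
- t1[3] class_id=2 → no match; kept with NULLs on the t2 side.
- t1[4] class_id=2 → no match; kept with NULLs on the t2 side.
- t1[5] class_id=3 → no match; kept with NULLs on the t2 side.
- 1 row(s) from t2 found no t1 partner → padded with NULL.

8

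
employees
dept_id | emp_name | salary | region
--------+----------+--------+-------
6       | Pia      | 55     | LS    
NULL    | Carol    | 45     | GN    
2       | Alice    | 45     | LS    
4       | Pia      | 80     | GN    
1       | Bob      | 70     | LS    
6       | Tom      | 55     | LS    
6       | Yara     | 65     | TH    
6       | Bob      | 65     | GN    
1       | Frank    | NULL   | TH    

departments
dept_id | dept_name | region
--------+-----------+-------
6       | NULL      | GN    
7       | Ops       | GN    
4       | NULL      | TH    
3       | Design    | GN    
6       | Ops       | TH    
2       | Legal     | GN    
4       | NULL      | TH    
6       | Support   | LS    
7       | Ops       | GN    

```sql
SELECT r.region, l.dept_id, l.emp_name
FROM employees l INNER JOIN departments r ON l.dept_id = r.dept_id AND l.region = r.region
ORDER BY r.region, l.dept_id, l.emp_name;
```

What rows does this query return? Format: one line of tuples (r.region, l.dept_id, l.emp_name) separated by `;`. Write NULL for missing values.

INNER JOIN keeps only pairs where the ON condition holds.
Matching on l.dept_id = r.dept_id AND l.region = r.region. A NULL in a compared column never satisfies the condition.
- l[0] dept_id=6, region=LS → 1 match(es) in r → 1 row(s).
- l[1] dept_id=NULL, region=GN → no match; dropped.
- l[2] dept_id=2, region=LS → no match; dropped.
- l[3] dept_id=4, region=GN → no match; dropped.
- l[4] dept_id=1, region=LS → no match; dropped.
- l[5] dept_id=6, region=LS → 1 match(es) in r → 1 row(s).
- l[6] dept_id=6, region=TH → 1 match(es) in r → 1 row(s).
- l[7] dept_id=6, region=GN → 1 match(es) in r → 1 row(s).
- l[8] dept_id=1, region=TH → no match; dropped.
After projecting and ordering:
r.region | l.dept_id | l.emp_name
GN | 6 | Bob
LS | 6 | Pia
LS | 6 | Tom
TH | 6 | Yara

(GN, 6, Bob); (LS, 6, Pia); (LS, 6, Tom); (TH, 6, Yara)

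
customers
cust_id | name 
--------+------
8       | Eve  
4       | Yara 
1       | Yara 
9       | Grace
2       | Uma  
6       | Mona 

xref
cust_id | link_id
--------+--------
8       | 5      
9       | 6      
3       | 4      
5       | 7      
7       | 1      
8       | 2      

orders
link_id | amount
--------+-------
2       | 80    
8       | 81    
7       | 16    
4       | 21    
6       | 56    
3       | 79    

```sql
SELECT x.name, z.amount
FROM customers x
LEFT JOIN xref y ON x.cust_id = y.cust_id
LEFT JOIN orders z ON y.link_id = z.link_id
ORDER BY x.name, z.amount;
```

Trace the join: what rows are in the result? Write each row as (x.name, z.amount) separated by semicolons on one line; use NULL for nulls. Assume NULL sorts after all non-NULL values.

Evaluate left to right. First `customers x LEFT JOIN xref y` on cust_id: 7 row(s).
Then LEFT JOIN `orders z` on link_id: each of those 7 rows is kept; rows whose y.link_id has no match in z get NULL for z's columns.

(Eve, 80); (Eve, NULL); (Grace, 56); (Mona, NULL); (Uma, NULL); (Yara, NULL); (Yara, NULL)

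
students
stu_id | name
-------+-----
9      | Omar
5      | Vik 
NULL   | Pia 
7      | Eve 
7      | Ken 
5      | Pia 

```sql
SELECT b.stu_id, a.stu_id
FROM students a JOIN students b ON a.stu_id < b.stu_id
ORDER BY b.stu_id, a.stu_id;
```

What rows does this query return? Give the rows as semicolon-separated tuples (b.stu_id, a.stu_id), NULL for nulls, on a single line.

(7, 5); (7, 5); (7, 5); (7, 5); (9, 5); (9, 5); (9, 7); (9, 7)

INNER JOIN keeps only pairs where the ON condition holds.
Matching on a.stu_id < b.stu_id. A NULL in a compared column never satisfies the condition.
- a row (stu_id=9): no match → dropped.
- a row (stu_id=5): matches 3 b row(s) → 3 output row(s).
- a row (stu_id=NULL): no match → dropped.
- a row (stu_id=7): matches 1 b row(s) → 1 output row(s).
- a row (stu_id=7): matches 1 b row(s) → 1 output row(s).
- a row (stu_id=5): matches 3 b row(s) → 3 output row(s).
After projecting and ordering:
b.stu_id | a.stu_id
7 | 5
7 | 5
7 | 5
7 | 5
9 | 5
9 | 5
9 | 7
9 | 7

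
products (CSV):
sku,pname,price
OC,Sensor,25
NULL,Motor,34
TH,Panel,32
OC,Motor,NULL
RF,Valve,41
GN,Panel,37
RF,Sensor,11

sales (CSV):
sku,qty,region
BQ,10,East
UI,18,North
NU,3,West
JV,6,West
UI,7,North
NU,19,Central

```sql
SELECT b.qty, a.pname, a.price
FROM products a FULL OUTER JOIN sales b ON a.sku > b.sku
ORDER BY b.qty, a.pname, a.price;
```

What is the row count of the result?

FULL OUTER JOIN keeps every row from both sides; unmatched rows get NULL for the other side's columns.
Matching on a.sku > b.sku. A NULL in a compared column never satisfies the condition.
- sku=OC: 4 matching b row(s), so 4 row(s) emitted.
- sku=NULL: no b row matches, row kept with b columns NULL.
- sku=TH: 4 matching b row(s), so 4 row(s) emitted.
- sku=OC: 4 matching b row(s), so 4 row(s) emitted.
- sku=RF: 4 matching b row(s), so 4 row(s) emitted.
- sku=GN: 1 matching b row(s), so 1 row(s) emitted.
- sku=RF: 4 matching b row(s), so 4 row(s) emitted.
- plus 2 unmatched b row(s), each kept with NULL a columns.
Total: 21 matched + 3 padded = 24 rows.

24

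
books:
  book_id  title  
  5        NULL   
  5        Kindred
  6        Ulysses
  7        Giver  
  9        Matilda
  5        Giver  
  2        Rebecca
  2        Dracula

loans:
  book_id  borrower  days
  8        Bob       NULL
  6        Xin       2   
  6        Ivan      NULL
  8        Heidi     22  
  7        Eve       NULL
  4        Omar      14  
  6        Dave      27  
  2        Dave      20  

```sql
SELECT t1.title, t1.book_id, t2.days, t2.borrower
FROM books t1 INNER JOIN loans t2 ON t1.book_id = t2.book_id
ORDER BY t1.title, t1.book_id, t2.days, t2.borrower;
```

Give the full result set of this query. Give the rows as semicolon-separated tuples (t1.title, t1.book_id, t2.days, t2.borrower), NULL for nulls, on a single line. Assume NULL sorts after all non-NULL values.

INNER JOIN keeps only pairs where the ON condition holds.
Matching on t1.book_id = t2.book_id.
- t1 (book_id=5) has no partner → excluded.
- t1 (book_id=5) has no partner → excluded.
- t1 (book_id=6) pairs with 3 row(s) of t2.
- t1 (book_id=7) pairs with 1 row(s) of t2.
- t1 (book_id=9) has no partner → excluded.
- t1 (book_id=5) has no partner → excluded.
- t1 (book_id=2) pairs with 1 row(s) of t2.
- t1 (book_id=2) pairs with 1 row(s) of t2.
After projecting and ordering:
t1.title | t1.book_id | t2.days | t2.borrower
Dracula | 2 | 20 | Dave
Giver | 7 | NULL | Eve
Rebecca | 2 | 20 | Dave
Ulysses | 6 | 2 | Xin
Ulysses | 6 | 27 | Dave
Ulysses | 6 | NULL | Ivan

(Dracula, 2, 20, Dave); (Giver, 7, NULL, Eve); (Rebecca, 2, 20, Dave); (Ulysses, 6, 2, Xin); (Ulysses, 6, 27, Dave); (Ulysses, 6, NULL, Ivan)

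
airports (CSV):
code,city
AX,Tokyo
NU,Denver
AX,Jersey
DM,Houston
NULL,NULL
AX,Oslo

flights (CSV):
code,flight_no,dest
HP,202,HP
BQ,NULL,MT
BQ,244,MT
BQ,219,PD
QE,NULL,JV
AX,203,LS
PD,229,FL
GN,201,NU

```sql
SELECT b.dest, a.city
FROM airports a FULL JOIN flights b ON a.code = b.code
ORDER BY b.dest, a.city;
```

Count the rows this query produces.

13

FULL OUTER JOIN keeps every row from both sides; unmatched rows get NULL for the other side's columns.
Matching on a.code = b.code. A NULL in a compared column never satisfies the condition.
- a row (code=AX): matches 1 b row(s) → 1 output row(s).
- a row (code=NU): no match → kept, b columns NULL.
- a row (code=AX): matches 1 b row(s) → 1 output row(s).
- a row (code=DM): no match → kept, b columns NULL.
- a row (code=NULL): no match → kept, b columns NULL.
- a row (code=AX): matches 1 b row(s) → 1 output row(s).
- plus 7 unmatched b row(s), each kept with NULL a columns.
Total: 3 matched + 10 padded = 13 rows.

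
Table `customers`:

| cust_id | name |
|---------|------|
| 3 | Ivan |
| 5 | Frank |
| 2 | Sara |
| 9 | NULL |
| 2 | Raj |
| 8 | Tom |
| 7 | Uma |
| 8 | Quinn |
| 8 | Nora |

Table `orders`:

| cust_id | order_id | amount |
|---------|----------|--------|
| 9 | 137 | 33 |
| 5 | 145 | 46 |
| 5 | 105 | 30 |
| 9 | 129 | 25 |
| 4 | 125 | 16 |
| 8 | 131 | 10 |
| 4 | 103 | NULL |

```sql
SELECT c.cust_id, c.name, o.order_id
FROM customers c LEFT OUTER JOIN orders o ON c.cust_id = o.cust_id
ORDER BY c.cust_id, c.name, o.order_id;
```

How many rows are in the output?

11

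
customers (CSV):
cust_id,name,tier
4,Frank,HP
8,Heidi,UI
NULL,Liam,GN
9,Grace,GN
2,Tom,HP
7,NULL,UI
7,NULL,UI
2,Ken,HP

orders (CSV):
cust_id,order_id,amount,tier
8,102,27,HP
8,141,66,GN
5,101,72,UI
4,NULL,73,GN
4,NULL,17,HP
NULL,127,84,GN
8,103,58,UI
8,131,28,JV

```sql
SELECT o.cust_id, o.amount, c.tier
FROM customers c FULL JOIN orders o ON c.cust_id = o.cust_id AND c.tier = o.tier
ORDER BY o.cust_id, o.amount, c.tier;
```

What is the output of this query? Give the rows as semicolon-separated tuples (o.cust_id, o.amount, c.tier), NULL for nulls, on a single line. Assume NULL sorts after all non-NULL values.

(4, 17, HP); (4, 73, NULL); (5, 72, NULL); (8, 27, NULL); (8, 28, NULL); (8, 58, UI); (8, 66, NULL); (NULL, 84, NULL); (NULL, NULL, GN); (NULL, NULL, GN); (NULL, NULL, HP); (NULL, NULL, HP); (NULL, NULL, UI); (NULL, NULL, UI)

FULL OUTER JOIN keeps every row from both sides; unmatched rows get NULL for the other side's columns.
Matching on c.cust_id = o.cust_id AND c.tier = o.tier. A NULL in a compared column never satisfies the condition.
Matched pairs: 2; unmatched c rows kept: 6; unmatched o rows kept: 6.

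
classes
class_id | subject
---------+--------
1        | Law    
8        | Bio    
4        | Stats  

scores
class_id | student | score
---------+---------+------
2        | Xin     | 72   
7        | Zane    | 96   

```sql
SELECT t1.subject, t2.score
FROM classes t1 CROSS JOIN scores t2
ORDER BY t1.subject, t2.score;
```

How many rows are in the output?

CROSS JOIN pairs every row of `classes` with every row of `scores`: 3 × 2 = 6 rows.

6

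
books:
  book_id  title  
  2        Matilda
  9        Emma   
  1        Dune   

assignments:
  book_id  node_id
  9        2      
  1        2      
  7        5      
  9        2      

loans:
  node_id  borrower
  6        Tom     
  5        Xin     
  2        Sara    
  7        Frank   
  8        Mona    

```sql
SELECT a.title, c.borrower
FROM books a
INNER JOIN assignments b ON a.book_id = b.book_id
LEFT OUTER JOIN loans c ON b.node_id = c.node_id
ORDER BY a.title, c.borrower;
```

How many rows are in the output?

Step 1 — a INNER JOIN b on book_id → 3 row(s).
Then LEFT JOIN `loans c` on node_id: each of those 3 rows is kept; rows whose b.node_id has no match in c get NULL for c's columns.
Result: 3 row(s).

3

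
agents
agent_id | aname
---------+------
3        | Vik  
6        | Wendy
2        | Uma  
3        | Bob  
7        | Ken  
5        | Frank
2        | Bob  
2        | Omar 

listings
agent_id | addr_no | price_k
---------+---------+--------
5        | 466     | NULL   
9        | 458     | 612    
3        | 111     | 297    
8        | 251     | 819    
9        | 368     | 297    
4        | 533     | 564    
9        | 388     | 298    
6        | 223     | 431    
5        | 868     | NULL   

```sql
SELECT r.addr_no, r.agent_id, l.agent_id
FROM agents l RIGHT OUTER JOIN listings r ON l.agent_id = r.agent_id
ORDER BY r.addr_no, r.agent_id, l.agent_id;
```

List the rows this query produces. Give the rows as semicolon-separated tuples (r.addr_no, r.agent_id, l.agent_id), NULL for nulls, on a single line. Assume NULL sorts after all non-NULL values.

(111, 3, 3); (111, 3, 3); (223, 6, 6); (251, 8, NULL); (368, 9, NULL); (388, 9, NULL); (458, 9, NULL); (466, 5, 5); (533, 4, NULL); (868, 5, 5)

RIGHT JOIN keeps every row from `listings`; unmatched rows get NULL for `agents`'s columns.
Matching on l.agent_id = r.agent_id.
- agent_id=3: 1 matching r row(s), so 1 row(s) emitted.
- agent_id=6: 1 matching r row(s), so 1 row(s) emitted.
- agent_id=2: no matching r row.
- agent_id=3: 1 matching r row(s), so 1 row(s) emitted.
- agent_id=7: no matching r row.
- agent_id=5: 2 matching r row(s), so 2 row(s) emitted.
- agent_id=2: no matching r row.
- agent_id=2: no matching r row.
- plus 5 unmatched r row(s), each kept with NULL l columns.
After projecting and ordering:
r.addr_no | r.agent_id | l.agent_id
111 | 3 | 3
111 | 3 | 3
223 | 6 | 6
251 | 8 | NULL
368 | 9 | NULL
388 | 9 | NULL
458 | 9 | NULL
466 | 5 | 5
533 | 4 | NULL
868 | 5 | 5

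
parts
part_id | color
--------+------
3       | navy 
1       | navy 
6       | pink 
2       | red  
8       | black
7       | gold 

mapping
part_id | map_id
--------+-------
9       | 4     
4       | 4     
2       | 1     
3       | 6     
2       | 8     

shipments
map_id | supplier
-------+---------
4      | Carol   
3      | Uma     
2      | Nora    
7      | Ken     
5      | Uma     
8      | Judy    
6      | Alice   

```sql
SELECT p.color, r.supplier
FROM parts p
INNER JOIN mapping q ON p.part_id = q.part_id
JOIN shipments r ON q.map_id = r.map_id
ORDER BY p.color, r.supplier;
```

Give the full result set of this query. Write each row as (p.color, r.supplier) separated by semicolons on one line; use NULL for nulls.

(navy, Alice); (red, Judy)

Joins associate left-to-right: parts INNER JOIN mapping on part_id gives 3 intermediate row(s).
Then INNER JOIN `shipments r` on map_id: keep only rows whose q.map_id appears in r.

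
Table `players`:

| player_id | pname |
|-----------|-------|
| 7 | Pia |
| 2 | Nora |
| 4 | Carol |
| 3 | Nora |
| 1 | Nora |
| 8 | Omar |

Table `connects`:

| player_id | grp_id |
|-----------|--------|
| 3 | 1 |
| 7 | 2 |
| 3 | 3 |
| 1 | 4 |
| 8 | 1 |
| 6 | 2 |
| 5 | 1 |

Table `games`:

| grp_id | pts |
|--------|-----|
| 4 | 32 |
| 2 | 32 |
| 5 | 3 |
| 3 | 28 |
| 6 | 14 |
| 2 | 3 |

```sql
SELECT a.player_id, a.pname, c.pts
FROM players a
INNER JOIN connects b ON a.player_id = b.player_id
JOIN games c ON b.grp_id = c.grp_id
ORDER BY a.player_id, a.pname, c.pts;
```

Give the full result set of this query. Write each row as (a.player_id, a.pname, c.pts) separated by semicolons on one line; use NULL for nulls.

Step 1 — a INNER JOIN b on player_id → 5 row(s).
Then INNER JOIN `games c` on grp_id: keep only rows whose b.grp_id appears in c.

(1, Nora, 32); (3, Nora, 28); (7, Pia, 3); (7, Pia, 32)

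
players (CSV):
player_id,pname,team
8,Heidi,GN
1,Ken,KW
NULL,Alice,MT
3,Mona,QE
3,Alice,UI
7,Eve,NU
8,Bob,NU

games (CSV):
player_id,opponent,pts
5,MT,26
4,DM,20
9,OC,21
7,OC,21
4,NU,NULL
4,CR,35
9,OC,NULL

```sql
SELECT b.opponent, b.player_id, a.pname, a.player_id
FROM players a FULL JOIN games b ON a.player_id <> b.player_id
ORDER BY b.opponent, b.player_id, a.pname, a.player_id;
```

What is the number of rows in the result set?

FULL OUTER JOIN keeps every row from both sides; unmatched rows get NULL for the other side's columns.
Matching on a.player_id <> b.player_id. A NULL in a compared column never satisfies the condition.
Matched pairs: 41; unmatched a rows kept: 1; unmatched b rows kept: 0.
Total: 41 matched + 1 padded = 42 rows.

42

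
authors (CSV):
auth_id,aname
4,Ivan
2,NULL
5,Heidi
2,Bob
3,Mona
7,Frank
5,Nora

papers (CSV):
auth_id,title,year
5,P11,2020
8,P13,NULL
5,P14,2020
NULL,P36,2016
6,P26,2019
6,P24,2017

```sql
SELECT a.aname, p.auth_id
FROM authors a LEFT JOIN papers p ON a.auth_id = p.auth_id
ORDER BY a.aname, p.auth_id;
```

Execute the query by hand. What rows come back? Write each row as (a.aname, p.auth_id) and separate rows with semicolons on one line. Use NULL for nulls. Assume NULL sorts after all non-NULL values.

LEFT JOIN keeps every row from `authors`; unmatched rows get NULL for `papers`'s columns.
Matching on a.auth_id = p.auth_id. A NULL in a compared column never satisfies the condition.
- a[0] auth_id=4 → no match; kept with NULLs on the p side.
- a[1] auth_id=2 → no match; kept with NULLs on the p side.
- a[2] auth_id=5 → 2 match(es) in p → 2 row(s).
- a[3] auth_id=2 → no match; kept with NULLs on the p side.
- a[4] auth_id=3 → no match; kept with NULLs on the p side.
- a[5] auth_id=7 → no match; kept with NULLs on the p side.
- a[6] auth_id=5 → 2 match(es) in p → 2 row(s).
After projecting and ordering:
a.aname | p.auth_id
Bob | NULL
Frank | NULL
Heidi | 5
Heidi | 5
Ivan | NULL
Mona | NULL
Nora | 5
Nora | 5
NULL | NULL

(Bob, NULL); (Frank, NULL); (Heidi, 5); (Heidi, 5); (Ivan, NULL); (Mona, NULL); (Nora, 5); (Nora, 5); (NULL, NULL)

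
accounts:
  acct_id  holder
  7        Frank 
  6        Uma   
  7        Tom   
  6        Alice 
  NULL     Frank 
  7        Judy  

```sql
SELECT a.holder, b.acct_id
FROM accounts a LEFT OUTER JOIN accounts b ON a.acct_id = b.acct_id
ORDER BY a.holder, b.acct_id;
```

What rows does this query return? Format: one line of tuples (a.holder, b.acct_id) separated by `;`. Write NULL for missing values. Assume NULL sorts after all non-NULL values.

LEFT JOIN keeps every row from `accounts a`; unmatched rows get NULL for `accounts b`'s columns.
Matching on a.acct_id = b.acct_id. A NULL in a compared column never satisfies the condition.
- acct_id=7: 3 matching b row(s), so 3 row(s) emitted.
- acct_id=6: 2 matching b row(s), so 2 row(s) emitted.
- acct_id=7: 3 matching b row(s), so 3 row(s) emitted.
- acct_id=6: 2 matching b row(s), so 2 row(s) emitted.
- acct_id=NULL: no b row matches, row kept with b columns NULL.
- acct_id=7: 3 matching b row(s), so 3 row(s) emitted.

(Alice, 6); (Alice, 6); (Frank, 7); (Frank, 7); (Frank, 7); (Frank, NULL); (Judy, 7); (Judy, 7); (Judy, 7); (Tom, 7); (Tom, 7); (Tom, 7); (Uma, 6); (Uma, 6)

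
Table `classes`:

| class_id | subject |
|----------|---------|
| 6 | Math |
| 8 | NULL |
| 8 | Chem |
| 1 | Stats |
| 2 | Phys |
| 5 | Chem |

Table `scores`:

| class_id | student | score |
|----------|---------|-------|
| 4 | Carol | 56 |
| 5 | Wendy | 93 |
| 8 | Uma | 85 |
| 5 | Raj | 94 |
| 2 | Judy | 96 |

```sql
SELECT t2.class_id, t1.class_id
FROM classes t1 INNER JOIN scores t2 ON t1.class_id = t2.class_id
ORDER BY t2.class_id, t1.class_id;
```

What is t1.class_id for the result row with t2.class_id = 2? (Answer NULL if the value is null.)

INNER JOIN keeps only pairs where the ON condition holds.
Matching on t1.class_id = t2.class_id.
- t1[0] class_id=6 → no match; dropped.
- t1[1] class_id=8 → 1 match(es) in t2 → 1 row(s).
- t1[2] class_id=8 → 1 match(es) in t2 → 1 row(s).
- t1[3] class_id=1 → no match; dropped.
- t1[4] class_id=2 → 1 match(es) in t2 → 1 row(s).
- t1[5] class_id=5 → 2 match(es) in t2 → 2 row(s).

2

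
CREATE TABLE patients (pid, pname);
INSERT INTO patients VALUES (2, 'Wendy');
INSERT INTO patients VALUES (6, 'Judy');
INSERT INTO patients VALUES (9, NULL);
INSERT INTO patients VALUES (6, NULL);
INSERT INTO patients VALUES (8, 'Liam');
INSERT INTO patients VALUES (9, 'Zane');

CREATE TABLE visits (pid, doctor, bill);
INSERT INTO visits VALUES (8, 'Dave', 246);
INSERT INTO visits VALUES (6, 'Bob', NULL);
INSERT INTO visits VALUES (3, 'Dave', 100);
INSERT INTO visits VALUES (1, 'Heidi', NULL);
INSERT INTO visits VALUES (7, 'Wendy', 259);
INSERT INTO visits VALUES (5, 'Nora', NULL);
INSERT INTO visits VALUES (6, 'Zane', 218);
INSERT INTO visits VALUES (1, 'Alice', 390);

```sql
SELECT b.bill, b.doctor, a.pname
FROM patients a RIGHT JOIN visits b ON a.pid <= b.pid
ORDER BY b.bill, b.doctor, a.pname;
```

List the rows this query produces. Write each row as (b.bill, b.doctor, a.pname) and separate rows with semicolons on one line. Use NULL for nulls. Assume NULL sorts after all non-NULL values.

(100, Dave, Wendy); (218, Zane, Judy); (218, Zane, Wendy); (218, Zane, NULL); (246, Dave, Judy); (246, Dave, Liam); (246, Dave, Wendy); (246, Dave, NULL); (259, Wendy, Judy); (259, Wendy, Wendy); (259, Wendy, NULL); (390, Alice, NULL); (NULL, Bob, Judy); (NULL, Bob, Wendy); (NULL, Bob, NULL); (NULL, Heidi, NULL); (NULL, Nora, Wendy)

RIGHT JOIN keeps every row from `visits`; unmatched rows get NULL for `patients`'s columns.
Matching on a.pid <= b.pid.
- a[0] pid=2 → 6 match(es) in b → 6 row(s).
- a[1] pid=6 → 4 match(es) in b → 4 row(s).
- a[2] pid=9 → no match.
- a[3] pid=6 → 4 match(es) in b → 4 row(s).
- a[4] pid=8 → 1 match(es) in b → 1 row(s).
- a[5] pid=9 → no match.
- plus 2 unmatched b row(s), each kept with NULL a columns.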